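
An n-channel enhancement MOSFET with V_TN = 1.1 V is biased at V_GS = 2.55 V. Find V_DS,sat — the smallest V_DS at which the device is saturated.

The boundary between triode and saturation is V_DS = V_GS − V_TN = V_ov.
V_ov = 2.55 − 1.1 = 1.45 V.

V_DS,sat = 1.45 V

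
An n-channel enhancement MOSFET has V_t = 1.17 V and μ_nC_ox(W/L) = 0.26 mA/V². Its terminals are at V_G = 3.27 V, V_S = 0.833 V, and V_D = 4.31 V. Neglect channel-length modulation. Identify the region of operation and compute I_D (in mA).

V_GS = V_G − V_S = 3.27 − 0.833 = 2.44 V; V_DS = V_D − V_S = 4.31 − 0.833 = 3.48 V.
V_ov = V_GS − V_t = 2.44 − 1.17 = 1.27 V.
Since V_DS = 3.48 V ≥ V_ov = 1.27 V, the device is in saturation.
I_D = ½ k_n V_ov² = 0.5 × 0.26 × 1.27² = 0.209 mA.

Saturation; I_D = 0.209 mA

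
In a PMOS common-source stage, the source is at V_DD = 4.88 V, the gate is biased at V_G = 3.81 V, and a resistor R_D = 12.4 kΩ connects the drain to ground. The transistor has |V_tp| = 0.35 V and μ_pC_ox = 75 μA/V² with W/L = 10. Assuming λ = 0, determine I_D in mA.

I_D = 0.194 mA

V_SG = V_DD − V_G = 4.88 − 3.81 = 1.07 V, so V_ov = 1.07 − 0.35 = 0.72 V.
k_p = μ_pC_ox · (W/L) = 0.75 mA/V².
Assume saturation: I_D = ½ k_p V_ov² = 0.5 × 0.75 × 0.72² = 0.194 mA, giving V_SD = V_DD − I_D R_D = 4.88 − 0.194 × 12.4 = 2.47 V.
V_SD = 2.47 V ≥ V_ov = 0.72 V, confirming saturation.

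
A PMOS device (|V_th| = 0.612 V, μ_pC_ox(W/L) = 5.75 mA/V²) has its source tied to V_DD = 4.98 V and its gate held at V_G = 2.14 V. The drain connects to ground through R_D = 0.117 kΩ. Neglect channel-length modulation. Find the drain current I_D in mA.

V_SG = V_DD − V_G = 4.98 − 2.14 = 2.84 V, so V_ov = 2.84 − 0.612 = 2.23 V.
Assume saturation: I_D = ½ k_p V_ov² = 0.5 × 5.75 × 2.23² = 14.3 mA, giving V_SD = V_DD − I_D R_D = 4.98 − 14.3 × 0.117 = 3.31 V.
V_SD = 3.31 V ≥ V_ov = 2.23 V, confirming saturation.

I_D = 14.3 mA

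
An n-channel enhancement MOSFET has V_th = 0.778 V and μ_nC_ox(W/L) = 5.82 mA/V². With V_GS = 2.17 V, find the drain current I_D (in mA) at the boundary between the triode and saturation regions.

I_D = 5.64 mA

At the boundary V_DS = V_ov = V_GS − V_th = 2.17 − 0.778 = 1.39 V.
I_D = ½ k_n V_ov² = 0.5 × 5.82 × 1.39² = 5.64 mA.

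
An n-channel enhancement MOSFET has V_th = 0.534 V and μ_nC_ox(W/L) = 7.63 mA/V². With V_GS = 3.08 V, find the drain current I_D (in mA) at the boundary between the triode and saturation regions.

I_D = 24.7 mA

At the boundary V_DS = V_ov = V_GS − V_th = 3.08 − 0.534 = 2.55 V.
I_D = ½ k_n V_ov² = 0.5 × 7.63 × 2.55² = 24.7 mA.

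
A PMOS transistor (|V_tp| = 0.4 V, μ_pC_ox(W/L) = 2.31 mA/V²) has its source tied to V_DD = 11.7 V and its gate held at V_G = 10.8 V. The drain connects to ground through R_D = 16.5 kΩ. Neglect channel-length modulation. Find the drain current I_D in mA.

V_SG = V_DD − V_G = 11.7 − 10.8 = 0.9 V, so V_ov = 0.9 − 0.4 = 0.5 V.
Assume saturation: I_D = ½ k_p V_ov² = 0.5 × 2.31 × 0.5² = 0.289 mA, giving V_SD = V_DD − I_D R_D = 11.7 − 0.289 × 16.5 = 6.94 V.
V_SD = 6.94 V ≥ V_ov = 0.5 V, confirming saturation.

I_D = 0.289 mA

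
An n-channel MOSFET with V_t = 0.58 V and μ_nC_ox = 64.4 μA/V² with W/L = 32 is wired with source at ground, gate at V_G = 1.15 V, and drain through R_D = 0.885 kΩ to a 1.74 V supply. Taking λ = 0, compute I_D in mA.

V_GS = V_G = 1.15 V, so V_ov = 1.15 − 0.58 = 0.57 V.
k_n = μ_nC_ox · (W/L) = 2.061 mA/V².
Assume saturation: I_D = ½ k_n V_ov² = 0.5 × 2.061 × 0.57² = 0.335 mA, giving V_DS = V_DD − I_D R_D = 1.74 − 0.335 × 0.885 = 1.44 V.
V_DS = 1.44 V ≥ V_ov = 0.57 V, confirming saturation.

I_D = 0.335 mA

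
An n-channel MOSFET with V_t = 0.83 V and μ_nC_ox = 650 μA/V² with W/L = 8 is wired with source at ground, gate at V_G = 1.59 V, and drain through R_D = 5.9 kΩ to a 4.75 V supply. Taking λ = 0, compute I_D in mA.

V_GS = V_G = 1.59 V, so V_ov = 1.59 − 0.83 = 0.76 V.
k_n = μ_nC_ox · (W/L) = 5.2 mA/V².
Assume saturation: I_D = ½ k_n V_ov² = 0.5 × 5.2 × 0.76² = 1.5 mA, giving V_DS = V_DD − I_D R_D = 4.75 − 1.5 × 5.9 = -4.11 V.
But -4.11 V < V_ov = 0.76 V, so the device is actually in triode.
In triode I_D = k_n[V_ov V_DS − ½ V_DS²] and I_D = (V_DD − V_DS)/R_D. Equating: 15.3 V_DS² − 24.32 V_DS + 4.75 = 0, giving V_DS = 0.228 V (the root below V_ov).
I_D = (4.75 − 0.228) / 5.9 = 0.766 mA.

I_D = 0.766 mA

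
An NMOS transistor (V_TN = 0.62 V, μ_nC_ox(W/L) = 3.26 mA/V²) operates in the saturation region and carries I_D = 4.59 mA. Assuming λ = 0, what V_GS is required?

V_GS = 2.30 V

In saturation I_D = ½ k_n (V_GS − V_TN)², so V_GS − V_TN = √(2 I_D / k_n) = √(2 × 4.59 / 3.26) = 1.68 V.
V_GS = 0.62 + 1.68 = 2.3 V.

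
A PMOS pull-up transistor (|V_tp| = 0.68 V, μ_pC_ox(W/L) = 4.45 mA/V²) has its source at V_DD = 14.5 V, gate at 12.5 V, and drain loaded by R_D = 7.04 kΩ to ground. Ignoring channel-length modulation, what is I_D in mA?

V_SG = V_DD − V_G = 14.5 − 12.5 = 2 V, so V_ov = 2 − 0.68 = 1.32 V.
Assume saturation: I_D = ½ k_p V_ov² = 0.5 × 4.45 × 1.32² = 3.88 mA, giving V_SD = V_DD − I_D R_D = 14.5 − 3.88 × 7.04 = -12.8 V.
But -12.8 V < V_ov = 1.32 V, so the device is actually in triode.
In triode I_D = k_p[V_ov V_SD − ½ V_SD²] and I_D = (V_DD − V_SD)/R_D. Equating: 15.7 V_SD² − 42.35 V_SD + 14.5 = 0, giving V_SD = 0.402 V (the root below V_ov).
I_D = (14.5 − 0.402) / 7.04 = 2 mA.

I_D = 2.00 mA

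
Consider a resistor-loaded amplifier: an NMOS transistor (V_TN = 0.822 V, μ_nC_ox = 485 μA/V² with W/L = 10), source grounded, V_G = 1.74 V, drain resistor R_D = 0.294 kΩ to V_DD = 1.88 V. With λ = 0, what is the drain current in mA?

I_D = 2.04 mA

V_GS = V_G = 1.74 V, so V_ov = 1.74 − 0.822 = 0.918 V.
k_n = μ_nC_ox · (W/L) = 4.85 mA/V².
Assume saturation: I_D = ½ k_n V_ov² = 0.5 × 4.85 × 0.918² = 2.04 mA, giving V_DS = V_DD − I_D R_D = 1.88 − 2.04 × 0.294 = 1.28 V.
V_DS = 1.28 V ≥ V_ov = 0.918 V, confirming saturation.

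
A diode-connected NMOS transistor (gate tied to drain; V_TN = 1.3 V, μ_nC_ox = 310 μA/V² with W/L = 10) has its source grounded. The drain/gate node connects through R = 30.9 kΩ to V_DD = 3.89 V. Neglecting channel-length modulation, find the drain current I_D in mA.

I_D = 0.0766 mA

With gate tied to drain, V_GS = V_DS ≥ V_GS − V_TN, so the device is in saturation.
k_n = μ_nC_ox · (W/L) = 3.1 mA/V².
KCL at the drain: ½ k_n (V_GS − V_TN)² = (V_DD − V_GS)/R.
Let x = V_GS − 1.3. Then 47.9 x² + x − 2.59 = 0, giving x = 0.222 V (positive root), so V_GS = 1.52 V.
I_D = (V_DD − V_GS)/R = (3.89 − 1.52) / 30.9 = 0.0766 mA.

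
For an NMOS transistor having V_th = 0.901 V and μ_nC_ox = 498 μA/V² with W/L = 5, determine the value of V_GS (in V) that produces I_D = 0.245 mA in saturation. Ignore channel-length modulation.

k_n = μ_nC_ox · (W/L) = 2.49 mA/V².
In saturation I_D = ½ k_n (V_GS − V_th)², so V_GS − V_th = √(2 I_D / k_n) = √(2 × 0.245 / 2.49) = 0.444 V.
V_GS = 0.901 + 0.444 = 1.34 V.

V_GS = 1.34 V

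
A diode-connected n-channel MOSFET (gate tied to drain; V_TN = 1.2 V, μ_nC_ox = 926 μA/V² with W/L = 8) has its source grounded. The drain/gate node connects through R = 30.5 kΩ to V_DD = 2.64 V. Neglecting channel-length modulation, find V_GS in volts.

V_GS = 1.31 V

With gate tied to drain, V_GS = V_DS ≥ V_GS − V_TN, so the device is in saturation.
k_n = μ_nC_ox · (W/L) = 7.408 mA/V².
KCL at the drain: ½ k_n (V_GS − V_TN)² = (V_DD − V_GS)/R.
Let x = V_GS − 1.2. Then 113 x² + x − 1.44 = 0, giving x = 0.109 V (positive root), so V_GS = 1.31 V.
I_D = (V_DD − V_GS)/R = (2.64 − 1.31) / 30.5 = 0.0437 mA.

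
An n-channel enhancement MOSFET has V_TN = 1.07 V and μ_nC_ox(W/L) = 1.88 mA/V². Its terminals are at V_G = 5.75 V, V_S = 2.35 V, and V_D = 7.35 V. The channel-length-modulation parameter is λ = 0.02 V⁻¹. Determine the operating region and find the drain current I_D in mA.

V_GS = V_G − V_S = 5.75 − 2.35 = 3.4 V; V_DS = V_D − V_S = 7.35 − 2.35 = 5 V.
V_ov = V_GS − V_TN = 3.4 − 1.07 = 2.33 V.
Since V_DS = 5 V ≥ V_ov = 2.33 V, the device is in saturation.
I_D = ½ k_n V_ov² (1 + λ V_DS) = 0.5 × 1.88 × 2.33² × (1 + 0.02 × 5) = 5.61 mA.

Saturation; I_D = 5.61 mA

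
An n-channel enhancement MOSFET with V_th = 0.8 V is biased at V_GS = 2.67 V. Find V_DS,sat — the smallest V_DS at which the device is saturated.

V_DS,sat = 1.87 V

The boundary between triode and saturation is V_DS = V_GS − V_th = V_ov.
V_ov = 2.67 − 0.8 = 1.87 V.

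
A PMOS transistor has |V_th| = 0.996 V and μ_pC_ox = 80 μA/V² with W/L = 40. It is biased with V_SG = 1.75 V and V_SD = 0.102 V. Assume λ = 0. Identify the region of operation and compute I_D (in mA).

Triode; I_D = 0.229 mA

k_p = μ_pC_ox · (W/L) = 3.2 mA/V².
V_ov = V_SG − |V_th| = 1.75 − 0.996 = 0.754 V.
Since V_SD = 0.102 V < V_ov = 0.754 V, the device is in the triode region.
I_D = k_p [V_ov · V_SD − ½ V_SD²] = 3.2 × [0.754 × 0.102 − 0.5 × 0.102²] = 0.229 mA.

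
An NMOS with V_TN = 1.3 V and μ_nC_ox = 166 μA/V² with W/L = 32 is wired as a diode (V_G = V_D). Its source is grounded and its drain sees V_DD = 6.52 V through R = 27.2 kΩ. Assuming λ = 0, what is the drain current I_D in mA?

I_D = 0.182 mA

With gate tied to drain, V_GS = V_DS ≥ V_GS − V_TN, so the device is in saturation.
k_n = μ_nC_ox · (W/L) = 5.312 mA/V².
KCL at the drain: ½ k_n (V_GS − V_TN)² = (V_DD − V_GS)/R.
Let x = V_GS − 1.3. Then 72.2 x² + x − 5.22 = 0, giving x = 0.262 V (positive root), so V_GS = 1.56 V.
I_D = (V_DD − V_GS)/R = (6.52 − 1.56) / 27.2 = 0.182 mA.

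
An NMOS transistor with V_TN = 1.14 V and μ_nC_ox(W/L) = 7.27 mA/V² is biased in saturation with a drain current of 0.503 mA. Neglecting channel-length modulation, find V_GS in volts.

V_GS = 1.51 V

In saturation I_D = ½ k_n (V_GS − V_TN)², so V_GS − V_TN = √(2 I_D / k_n) = √(2 × 0.503 / 7.27) = 0.372 V.
V_GS = 1.14 + 0.372 = 1.51 V.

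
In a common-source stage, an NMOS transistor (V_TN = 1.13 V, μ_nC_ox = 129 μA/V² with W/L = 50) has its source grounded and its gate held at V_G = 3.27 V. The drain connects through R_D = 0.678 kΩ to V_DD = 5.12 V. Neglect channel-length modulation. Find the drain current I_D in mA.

I_D = 6.72 mA

V_GS = V_G = 3.27 V, so V_ov = 3.27 − 1.13 = 2.14 V.
k_n = μ_nC_ox · (W/L) = 6.45 mA/V².
Assume saturation: I_D = ½ k_n V_ov² = 0.5 × 6.45 × 2.14² = 14.8 mA, giving V_DS = V_DD − I_D R_D = 5.12 − 14.8 × 0.678 = -4.89 V.
But -4.89 V < V_ov = 2.14 V, so the device is actually in triode.
In triode I_D = k_n[V_ov V_DS − ½ V_DS²] and I_D = (V_DD − V_DS)/R_D. Equating: 2.19 V_DS² − 10.36 V_DS + 5.12 = 0, giving V_DS = 0.561 V (the root below V_ov).
I_D = (5.12 − 0.561) / 0.678 = 6.72 mA.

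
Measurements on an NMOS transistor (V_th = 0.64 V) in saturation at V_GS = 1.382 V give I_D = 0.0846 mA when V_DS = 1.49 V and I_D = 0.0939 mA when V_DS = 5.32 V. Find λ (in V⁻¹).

λ = 0.0300 V⁻¹

With V_GS fixed, I_D ∝ (1 + λ V_DS) in saturation, so I_D2/I_D1 = (1 + λ V_DS2)/(1 + λ V_DS1).
0.0939/0.0846 = 1.11 = (1 + 5.32 λ)/(1 + 1.49 λ).
Solving: λ (I_D1 V_DS2 − I_D2 V_DS1) = I_D2 − I_D1, so λ = (0.0939 − 0.0846) / (0.0846 × 5.32 − 0.0939 × 1.49) = 0.0093 / 0.31 = 0.03 V⁻¹.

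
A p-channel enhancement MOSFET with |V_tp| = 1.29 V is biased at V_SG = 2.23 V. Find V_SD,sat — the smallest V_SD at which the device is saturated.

The boundary between triode and saturation is V_SD = V_SG − |V_tp| = V_ov.
V_ov = 2.23 − 1.29 = 0.94 V.

V_SD,sat = 0.940 V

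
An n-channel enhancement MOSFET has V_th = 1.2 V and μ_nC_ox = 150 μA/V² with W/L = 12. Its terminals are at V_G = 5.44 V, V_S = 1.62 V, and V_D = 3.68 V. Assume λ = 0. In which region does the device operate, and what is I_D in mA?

Triode; I_D = 5.90 mA

V_GS = V_G − V_S = 5.44 − 1.62 = 3.82 V; V_DS = V_D − V_S = 3.68 − 1.62 = 2.06 V.
k_n = μ_nC_ox · (W/L) = 1.8 mA/V².
V_ov = V_GS − V_th = 3.82 − 1.2 = 2.62 V.
Since V_DS = 2.06 V < V_ov = 2.62 V, the device is in the triode region.
I_D = k_n [V_ov · V_DS − ½ V_DS²] = 1.8 × [2.62 × 2.06 − 0.5 × 2.06²] = 5.9 mA.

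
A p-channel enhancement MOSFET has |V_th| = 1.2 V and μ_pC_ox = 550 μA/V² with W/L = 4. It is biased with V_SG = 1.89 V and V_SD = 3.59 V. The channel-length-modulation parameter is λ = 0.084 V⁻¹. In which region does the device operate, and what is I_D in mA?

Saturation; I_D = 0.682 mA

k_p = μ_pC_ox · (W/L) = 2.2 mA/V².
V_ov = V_SG − |V_th| = 1.89 − 1.2 = 0.69 V.
Since V_SD = 3.59 V ≥ V_ov = 0.69 V, the device is in saturation.
I_D = ½ k_p V_ov² (1 + λ V_SD) = 0.5 × 2.2 × 0.69² × (1 + 0.084 × 3.59) = 0.682 mA.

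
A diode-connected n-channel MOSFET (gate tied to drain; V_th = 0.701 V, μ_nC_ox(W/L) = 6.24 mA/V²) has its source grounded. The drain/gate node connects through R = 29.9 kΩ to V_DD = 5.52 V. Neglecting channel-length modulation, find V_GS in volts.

V_GS = 0.923 V

With gate tied to drain, V_GS = V_DS ≥ V_GS − V_th, so the device is in saturation.
KCL at the drain: ½ k_n (V_GS − V_th)² = (V_DD − V_GS)/R.
Let x = V_GS − 0.701. Then 93.3 x² + x − 4.819 = 0, giving x = 0.222 V (positive root), so V_GS = 0.923 V.
I_D = (V_DD − V_GS)/R = (5.52 − 0.923) / 29.9 = 0.154 mA.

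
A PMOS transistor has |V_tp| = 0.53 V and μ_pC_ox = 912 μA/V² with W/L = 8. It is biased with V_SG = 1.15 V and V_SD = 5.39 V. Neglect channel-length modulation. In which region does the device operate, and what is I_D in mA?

k_p = μ_pC_ox · (W/L) = 7.296 mA/V².
V_ov = V_SG − |V_tp| = 1.15 − 0.53 = 0.62 V.
Since V_SD = 5.39 V ≥ V_ov = 0.62 V, the device is in saturation.
I_D = ½ k_p V_ov² = 0.5 × 7.296 × 0.62² = 1.4 mA.

Saturation; I_D = 1.40 mA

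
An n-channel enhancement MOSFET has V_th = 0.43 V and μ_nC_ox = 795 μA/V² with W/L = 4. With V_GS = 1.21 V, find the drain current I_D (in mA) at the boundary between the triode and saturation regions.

I_D = 0.967 mA

At the boundary V_DS = V_ov = V_GS − V_th = 1.21 − 0.43 = 0.78 V.
k_n = μ_nC_ox · (W/L) = 3.18 mA/V².
I_D = ½ k_n V_ov² = 0.5 × 3.18 × 0.78² = 0.967 mA.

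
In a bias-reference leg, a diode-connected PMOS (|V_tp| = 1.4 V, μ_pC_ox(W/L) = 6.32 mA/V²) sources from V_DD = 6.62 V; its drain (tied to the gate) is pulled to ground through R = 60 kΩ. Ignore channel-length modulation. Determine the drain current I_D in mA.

I_D = 0.0843 mA

With gate tied to drain, V_SG = V_SD ≥ V_SG − |V_tp|, so the device is in saturation.
KCL at the drain: ½ k_p (V_SG − |V_tp|)² = (V_DD − V_SG)/R.
Let x = V_SG − 1.4. Then 190 x² + x − 5.22 = 0, giving x = 0.163 V (positive root), so V_SG = 1.56 V.
I_D = (V_DD − V_SG)/R = (6.62 − 1.56) / 60 = 0.0843 mA.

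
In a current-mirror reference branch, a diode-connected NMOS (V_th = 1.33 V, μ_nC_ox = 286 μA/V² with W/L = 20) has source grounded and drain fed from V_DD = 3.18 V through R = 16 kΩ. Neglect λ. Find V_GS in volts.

With gate tied to drain, V_GS = V_DS ≥ V_GS − V_th, so the device is in saturation.
k_n = μ_nC_ox · (W/L) = 5.72 mA/V².
KCL at the drain: ½ k_n (V_GS − V_th)² = (V_DD − V_GS)/R.
Let x = V_GS − 1.33. Then 45.8 x² + x − 1.85 = 0, giving x = 0.19 V (positive root), so V_GS = 1.52 V.
I_D = (V_DD − V_GS)/R = (3.18 − 1.52) / 16 = 0.104 mA.

V_GS = 1.52 V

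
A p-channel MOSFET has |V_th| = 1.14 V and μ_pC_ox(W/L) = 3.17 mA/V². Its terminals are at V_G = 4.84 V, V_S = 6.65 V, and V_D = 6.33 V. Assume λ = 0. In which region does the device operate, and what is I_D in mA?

V_SG = V_S − V_G = 6.65 − 4.84 = 1.81 V; V_SD = V_S − V_D = 6.65 − 6.33 = 0.32 V.
V_ov = V_SG − |V_th| = 1.81 − 1.14 = 0.67 V.
Since V_SD = 0.32 V < V_ov = 0.67 V, the device is in the triode region.
I_D = k_p [V_ov · V_SD − ½ V_SD²] = 3.17 × [0.67 × 0.32 − 0.5 × 0.32²] = 0.517 mA.

Triode; I_D = 0.517 mA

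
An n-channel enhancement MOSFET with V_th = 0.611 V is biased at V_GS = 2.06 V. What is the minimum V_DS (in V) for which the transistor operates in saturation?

V_DS,sat = 1.45 V

The boundary between triode and saturation is V_DS = V_GS − V_th = V_ov.
V_ov = 2.06 − 0.611 = 1.45 V.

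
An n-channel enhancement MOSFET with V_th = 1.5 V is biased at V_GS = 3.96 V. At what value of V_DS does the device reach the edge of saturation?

The boundary between triode and saturation is V_DS = V_GS − V_th = V_ov.
V_ov = 3.96 − 1.5 = 2.46 V.

V_DS,sat = 2.46 V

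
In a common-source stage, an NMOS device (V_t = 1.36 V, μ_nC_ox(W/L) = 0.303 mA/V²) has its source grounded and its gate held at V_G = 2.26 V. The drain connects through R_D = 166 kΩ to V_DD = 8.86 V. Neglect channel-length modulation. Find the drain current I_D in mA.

I_D = 0.0521 mA

V_GS = V_G = 2.26 V, so V_ov = 2.26 − 1.36 = 0.9 V.
Assume saturation: I_D = ½ k_n V_ov² = 0.5 × 0.303 × 0.9² = 0.123 mA, giving V_DS = V_DD − I_D R_D = 8.86 − 0.123 × 166 = -11.5 V.
But -11.5 V < V_ov = 0.9 V, so the device is actually in triode.
In triode I_D = k_n[V_ov V_DS − ½ V_DS²] and I_D = (V_DD − V_DS)/R_D. Equating: 25.1 V_DS² − 46.27 V_DS + 8.86 = 0, giving V_DS = 0.217 V (the root below V_ov).
I_D = (8.86 − 0.217) / 166 = 0.0521 mA.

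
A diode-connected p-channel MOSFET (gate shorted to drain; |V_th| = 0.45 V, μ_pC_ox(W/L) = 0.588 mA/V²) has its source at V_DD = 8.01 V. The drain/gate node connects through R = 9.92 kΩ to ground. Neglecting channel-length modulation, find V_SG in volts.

V_SG = 1.90 V

With gate tied to drain, V_SG = V_SD ≥ V_SG − |V_th|, so the device is in saturation.
KCL at the drain: ½ k_p (V_SG − |V_th|)² = (V_DD − V_SG)/R.
Let x = V_SG − 0.45. Then 2.92 x² + x − 7.56 = 0, giving x = 1.45 V (positive root), so V_SG = 1.9 V.
I_D = (V_DD − V_SG)/R = (8.01 − 1.9) / 9.92 = 0.616 mA.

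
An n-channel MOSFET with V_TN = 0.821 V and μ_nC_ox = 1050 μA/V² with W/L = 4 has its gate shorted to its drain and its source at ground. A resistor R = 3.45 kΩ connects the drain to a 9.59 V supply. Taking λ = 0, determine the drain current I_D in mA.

I_D = 2.24 mA

With gate tied to drain, V_GS = V_DS ≥ V_GS − V_TN, so the device is in saturation.
k_n = μ_nC_ox · (W/L) = 4.2 mA/V².
KCL at the drain: ½ k_n (V_GS − V_TN)² = (V_DD − V_GS)/R.
Let x = V_GS − 0.821. Then 7.25 x² + x − 8.769 = 0, giving x = 1.03 V (positive root), so V_GS = 1.85 V.
I_D = (V_DD − V_GS)/R = (9.59 − 1.85) / 3.45 = 2.24 mA.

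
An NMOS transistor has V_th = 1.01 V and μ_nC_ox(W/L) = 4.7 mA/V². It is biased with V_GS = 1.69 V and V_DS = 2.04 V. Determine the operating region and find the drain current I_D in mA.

Saturation; I_D = 1.09 mA

V_ov = V_GS − V_th = 1.69 − 1.01 = 0.68 V.
Since V_DS = 2.04 V ≥ V_ov = 0.68 V, the device is in saturation.
I_D = ½ k_n V_ov² = 0.5 × 4.7 × 0.68² = 1.09 mA.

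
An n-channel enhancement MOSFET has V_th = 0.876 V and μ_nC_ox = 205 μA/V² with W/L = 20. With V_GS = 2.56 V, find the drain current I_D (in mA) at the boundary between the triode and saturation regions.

I_D = 5.81 mA

At the boundary V_DS = V_ov = V_GS − V_th = 2.56 − 0.876 = 1.68 V.
k_n = μ_nC_ox · (W/L) = 4.1 mA/V².
I_D = ½ k_n V_ov² = 0.5 × 4.1 × 1.68² = 5.81 mA.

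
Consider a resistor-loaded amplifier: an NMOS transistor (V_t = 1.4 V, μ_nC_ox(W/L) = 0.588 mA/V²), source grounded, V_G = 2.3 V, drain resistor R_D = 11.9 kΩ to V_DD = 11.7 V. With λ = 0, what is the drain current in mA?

V_GS = V_G = 2.3 V, so V_ov = 2.3 − 1.4 = 0.9 V.
Assume saturation: I_D = ½ k_n V_ov² = 0.5 × 0.588 × 0.9² = 0.238 mA, giving V_DS = V_DD − I_D R_D = 11.7 − 0.238 × 11.9 = 8.87 V.
V_DS = 8.87 V ≥ V_ov = 0.9 V, confirming saturation.

I_D = 0.238 mA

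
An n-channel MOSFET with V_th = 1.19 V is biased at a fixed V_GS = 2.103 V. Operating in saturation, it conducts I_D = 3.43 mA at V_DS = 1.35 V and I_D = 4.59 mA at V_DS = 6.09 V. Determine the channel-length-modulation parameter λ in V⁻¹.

λ = 0.0790 V⁻¹

With V_GS fixed, I_D ∝ (1 + λ V_DS) in saturation, so I_D2/I_D1 = (1 + λ V_DS2)/(1 + λ V_DS1).
4.59/3.43 = 1.338 = (1 + 6.09 λ)/(1 + 1.35 λ).
Solving: λ (I_D1 V_DS2 − I_D2 V_DS1) = I_D2 − I_D1, so λ = (4.59 − 3.43) / (3.43 × 6.09 − 4.59 × 1.35) = 1.16 / 14.7 = 0.079 V⁻¹.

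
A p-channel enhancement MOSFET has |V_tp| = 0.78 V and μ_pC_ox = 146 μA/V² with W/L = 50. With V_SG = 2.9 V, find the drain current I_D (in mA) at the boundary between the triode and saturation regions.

At the boundary V_SD = V_ov = V_SG − |V_tp| = 2.9 − 0.78 = 2.12 V.
k_p = μ_pC_ox · (W/L) = 7.3 mA/V².
I_D = ½ k_p V_ov² = 0.5 × 7.3 × 2.12² = 16.4 mA.

I_D = 16.4 mA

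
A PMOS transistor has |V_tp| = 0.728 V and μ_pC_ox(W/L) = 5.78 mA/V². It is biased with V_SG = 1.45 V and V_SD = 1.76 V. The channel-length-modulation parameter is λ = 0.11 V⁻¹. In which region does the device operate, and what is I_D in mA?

V_ov = V_SG − |V_tp| = 1.45 − 0.728 = 0.722 V.
Since V_SD = 1.76 V ≥ V_ov = 0.722 V, the device is in saturation.
I_D = ½ k_p V_ov² (1 + λ V_SD) = 0.5 × 5.78 × 0.722² × (1 + 0.11 × 1.76) = 1.8 mA.

Saturation; I_D = 1.80 mA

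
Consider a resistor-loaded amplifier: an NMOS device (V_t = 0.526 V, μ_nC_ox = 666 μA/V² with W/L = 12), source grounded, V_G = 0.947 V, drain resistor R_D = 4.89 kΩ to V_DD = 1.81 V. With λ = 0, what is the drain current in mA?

V_GS = V_G = 0.947 V, so V_ov = 0.947 − 0.526 = 0.421 V.
k_n = μ_nC_ox · (W/L) = 7.992 mA/V².
Assume saturation: I_D = ½ k_n V_ov² = 0.5 × 7.992 × 0.421² = 0.708 mA, giving V_DS = V_DD − I_D R_D = 1.81 − 0.708 × 4.89 = -1.65 V.
But -1.65 V < V_ov = 0.421 V, so the device is actually in triode.
In triode I_D = k_n[V_ov V_DS − ½ V_DS²] and I_D = (V_DD − V_DS)/R_D. Equating: 19.5 V_DS² − 17.45 V_DS + 1.81 = 0, giving V_DS = 0.12 V (the root below V_ov).
I_D = (1.81 − 0.12) / 4.89 = 0.346 mA.

I_D = 0.346 mA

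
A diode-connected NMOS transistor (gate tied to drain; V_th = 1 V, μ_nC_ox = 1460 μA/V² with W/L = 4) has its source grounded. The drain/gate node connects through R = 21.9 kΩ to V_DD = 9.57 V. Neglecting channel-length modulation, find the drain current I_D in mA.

With gate tied to drain, V_GS = V_DS ≥ V_GS − V_th, so the device is in saturation.
k_n = μ_nC_ox · (W/L) = 5.84 mA/V².
KCL at the drain: ½ k_n (V_GS − V_th)² = (V_DD − V_GS)/R.
Let x = V_GS − 1. Then 63.9 x² + x − 8.57 = 0, giving x = 0.358 V (positive root), so V_GS = 1.36 V.
I_D = (V_DD − V_GS)/R = (9.57 − 1.36) / 21.9 = 0.375 mA.

I_D = 0.375 mA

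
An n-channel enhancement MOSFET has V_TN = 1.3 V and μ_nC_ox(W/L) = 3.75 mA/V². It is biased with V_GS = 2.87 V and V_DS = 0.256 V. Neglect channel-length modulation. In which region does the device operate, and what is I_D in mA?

V_ov = V_GS − V_TN = 2.87 − 1.3 = 1.57 V.
Since V_DS = 0.256 V < V_ov = 1.57 V, the device is in the triode region.
I_D = k_n [V_ov · V_DS − ½ V_DS²] = 3.75 × [1.57 × 0.256 − 0.5 × 0.256²] = 1.38 mA.

Triode; I_D = 1.38 mA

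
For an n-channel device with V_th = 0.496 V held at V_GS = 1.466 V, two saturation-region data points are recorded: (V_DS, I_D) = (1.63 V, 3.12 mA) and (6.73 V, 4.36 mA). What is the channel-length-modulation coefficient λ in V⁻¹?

λ = 0.0893 V⁻¹

With V_GS fixed, I_D ∝ (1 + λ V_DS) in saturation, so I_D2/I_D1 = (1 + λ V_DS2)/(1 + λ V_DS1).
4.36/3.12 = 1.397 = (1 + 6.73 λ)/(1 + 1.63 λ).
Solving: λ (I_D1 V_DS2 − I_D2 V_DS1) = I_D2 − I_D1, so λ = (4.36 − 3.12) / (3.12 × 6.73 − 4.36 × 1.63) = 1.24 / 13.9 = 0.0893 V⁻¹.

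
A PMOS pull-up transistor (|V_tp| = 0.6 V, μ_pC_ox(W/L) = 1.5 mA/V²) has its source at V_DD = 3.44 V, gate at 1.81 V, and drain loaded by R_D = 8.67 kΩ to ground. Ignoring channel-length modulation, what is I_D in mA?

I_D = 0.365 mA

V_SG = V_DD − V_G = 3.44 − 1.81 = 1.63 V, so V_ov = 1.63 − 0.6 = 1.03 V.
Assume saturation: I_D = ½ k_p V_ov² = 0.5 × 1.5 × 1.03² = 0.796 mA, giving V_SD = V_DD − I_D R_D = 3.44 − 0.796 × 8.67 = -3.46 V.
But -3.46 V < V_ov = 1.03 V, so the device is actually in triode.
In triode I_D = k_p[V_ov V_SD − ½ V_SD²] and I_D = (V_DD − V_SD)/R_D. Equating: 6.5 V_SD² − 14.4 V_SD + 3.44 = 0, giving V_SD = 0.273 V (the root below V_ov).
I_D = (3.44 − 0.273) / 8.67 = 0.365 mA.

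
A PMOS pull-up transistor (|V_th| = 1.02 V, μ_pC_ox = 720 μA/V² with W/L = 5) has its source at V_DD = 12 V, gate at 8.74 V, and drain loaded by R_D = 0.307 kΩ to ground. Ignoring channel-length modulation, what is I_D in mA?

I_D = 9.03 mA

V_SG = V_DD − V_G = 12 − 8.74 = 3.26 V, so V_ov = 3.26 − 1.02 = 2.24 V.
k_p = μ_pC_ox · (W/L) = 3.6 mA/V².
Assume saturation: I_D = ½ k_p V_ov² = 0.5 × 3.6 × 2.24² = 9.03 mA, giving V_SD = V_DD − I_D R_D = 12 − 9.03 × 0.307 = 9.23 V.
V_SD = 9.23 V ≥ V_ov = 2.24 V, confirming saturation.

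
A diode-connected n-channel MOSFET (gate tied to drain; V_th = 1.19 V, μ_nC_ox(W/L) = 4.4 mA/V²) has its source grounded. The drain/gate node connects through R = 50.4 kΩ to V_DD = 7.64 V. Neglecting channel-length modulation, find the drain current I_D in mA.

With gate tied to drain, V_GS = V_DS ≥ V_GS − V_th, so the device is in saturation.
KCL at the drain: ½ k_n (V_GS − V_th)² = (V_DD − V_GS)/R.
Let x = V_GS − 1.19. Then 111 x² + x − 6.45 = 0, giving x = 0.237 V (positive root), so V_GS = 1.43 V.
I_D = (V_DD − V_GS)/R = (7.64 − 1.43) / 50.4 = 0.123 mA.

I_D = 0.123 mA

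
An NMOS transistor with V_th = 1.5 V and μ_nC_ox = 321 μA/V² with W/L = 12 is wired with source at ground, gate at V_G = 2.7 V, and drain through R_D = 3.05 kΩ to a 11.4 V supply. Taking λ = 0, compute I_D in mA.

I_D = 2.77 mA

V_GS = V_G = 2.7 V, so V_ov = 2.7 − 1.5 = 1.2 V.
k_n = μ_nC_ox · (W/L) = 3.852 mA/V².
Assume saturation: I_D = ½ k_n V_ov² = 0.5 × 3.852 × 1.2² = 2.77 mA, giving V_DS = V_DD − I_D R_D = 11.4 − 2.77 × 3.05 = 2.94 V.
V_DS = 2.94 V ≥ V_ov = 1.2 V, confirming saturation.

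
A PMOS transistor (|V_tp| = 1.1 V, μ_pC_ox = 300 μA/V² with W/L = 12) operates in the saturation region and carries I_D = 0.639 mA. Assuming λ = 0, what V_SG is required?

k_p = μ_pC_ox · (W/L) = 3.6 mA/V².
In saturation I_D = ½ k_p (V_SG − |V_tp|)², so V_SG − |V_tp| = √(2 I_D / k_p) = √(2 × 0.639 / 3.6) = 0.596 V.
V_SG = 1.1 + 0.596 = 1.7 V.

V_SG = 1.70 V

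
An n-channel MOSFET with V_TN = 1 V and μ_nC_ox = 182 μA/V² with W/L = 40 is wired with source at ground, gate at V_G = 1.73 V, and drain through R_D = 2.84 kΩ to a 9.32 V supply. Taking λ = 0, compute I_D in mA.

V_GS = V_G = 1.73 V, so V_ov = 1.73 − 1 = 0.73 V.
k_n = μ_nC_ox · (W/L) = 7.28 mA/V².
Assume saturation: I_D = ½ k_n V_ov² = 0.5 × 7.28 × 0.73² = 1.94 mA, giving V_DS = V_DD − I_D R_D = 9.32 − 1.94 × 2.84 = 3.81 V.
V_DS = 3.81 V ≥ V_ov = 0.73 V, confirming saturation.

I_D = 1.94 mA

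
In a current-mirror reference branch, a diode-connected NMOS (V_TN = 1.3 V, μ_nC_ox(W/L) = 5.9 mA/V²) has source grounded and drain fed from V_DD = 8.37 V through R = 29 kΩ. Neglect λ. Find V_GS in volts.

With gate tied to drain, V_GS = V_DS ≥ V_GS − V_TN, so the device is in saturation.
KCL at the drain: ½ k_n (V_GS − V_TN)² = (V_DD − V_GS)/R.
Let x = V_GS − 1.3. Then 85.6 x² + x − 7.07 = 0, giving x = 0.282 V (positive root), so V_GS = 1.58 V.
I_D = (V_DD − V_GS)/R = (8.37 − 1.58) / 29 = 0.234 mA.

V_GS = 1.58 V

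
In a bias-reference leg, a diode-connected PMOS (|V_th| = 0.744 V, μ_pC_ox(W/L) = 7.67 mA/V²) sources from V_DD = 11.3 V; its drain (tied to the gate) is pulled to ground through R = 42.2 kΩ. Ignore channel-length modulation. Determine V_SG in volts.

V_SG = 0.996 V

With gate tied to drain, V_SG = V_SD ≥ V_SG − |V_th|, so the device is in saturation.
KCL at the drain: ½ k_p (V_SG − |V_th|)² = (V_DD − V_SG)/R.
Let x = V_SG − 0.744. Then 162 x² + x − 10.56 = 0, giving x = 0.252 V (positive root), so V_SG = 0.996 V.
I_D = (V_DD − V_SG)/R = (11.3 − 0.996) / 42.2 = 0.244 mA.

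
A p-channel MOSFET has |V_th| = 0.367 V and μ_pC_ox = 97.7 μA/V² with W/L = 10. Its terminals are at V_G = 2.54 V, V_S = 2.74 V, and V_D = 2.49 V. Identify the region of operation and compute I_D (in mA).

Cutoff; I_D = 0 mA

V_SG = V_S − V_G = 2.74 − 2.54 = 0.2 V; V_SD = V_S − V_D = 2.74 − 2.49 = 0.25 V.
V_SG = 0.2 V < |V_th| = 0.367 V, so the transistor is in cutoff.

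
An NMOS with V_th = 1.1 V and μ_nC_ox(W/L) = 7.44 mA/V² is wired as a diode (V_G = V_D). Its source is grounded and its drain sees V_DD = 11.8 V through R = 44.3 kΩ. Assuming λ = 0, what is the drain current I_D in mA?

With gate tied to drain, V_GS = V_DS ≥ V_GS − V_th, so the device is in saturation.
KCL at the drain: ½ k_n (V_GS − V_th)² = (V_DD − V_GS)/R.
Let x = V_GS − 1.1. Then 165 x² + x − 10.7 = 0, giving x = 0.252 V (positive root), so V_GS = 1.35 V.
I_D = (V_DD − V_GS)/R = (11.8 − 1.35) / 44.3 = 0.236 mA.

I_D = 0.236 mA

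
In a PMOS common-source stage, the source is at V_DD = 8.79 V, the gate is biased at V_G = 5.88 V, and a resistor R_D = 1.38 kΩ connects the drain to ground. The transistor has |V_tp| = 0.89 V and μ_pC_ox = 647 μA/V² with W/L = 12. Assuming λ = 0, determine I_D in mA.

V_SG = V_DD − V_G = 8.79 − 5.88 = 2.91 V, so V_ov = 2.91 − 0.89 = 2.02 V.
k_p = μ_pC_ox · (W/L) = 7.764 mA/V².
Assume saturation: I_D = ½ k_p V_ov² = 0.5 × 7.764 × 2.02² = 15.8 mA, giving V_SD = V_DD − I_D R_D = 8.79 − 15.8 × 1.38 = -13.1 V.
But -13.1 V < V_ov = 2.02 V, so the device is actually in triode.
In triode I_D = k_p[V_ov V_SD − ½ V_SD²] and I_D = (V_DD − V_SD)/R_D. Equating: 5.36 V_SD² − 22.64 V_SD + 8.79 = 0, giving V_SD = 0.432 V (the root below V_ov).
I_D = (8.79 − 0.432) / 1.38 = 6.06 mA.

I_D = 6.06 mA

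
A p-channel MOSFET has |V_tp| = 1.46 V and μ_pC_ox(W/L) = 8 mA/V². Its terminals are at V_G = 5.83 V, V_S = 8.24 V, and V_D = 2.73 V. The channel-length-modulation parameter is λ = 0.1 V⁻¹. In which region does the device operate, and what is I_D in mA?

Saturation; I_D = 5.60 mA

V_SG = V_S − V_G = 8.24 − 5.83 = 2.41 V; V_SD = V_S − V_D = 8.24 − 2.73 = 5.51 V.
V_ov = V_SG − |V_tp| = 2.41 − 1.46 = 0.95 V.
Since V_SD = 5.51 V ≥ V_ov = 0.95 V, the device is in saturation.
I_D = ½ k_p V_ov² (1 + λ V_SD) = 0.5 × 8 × 0.95² × (1 + 0.1 × 5.51) = 5.6 mA.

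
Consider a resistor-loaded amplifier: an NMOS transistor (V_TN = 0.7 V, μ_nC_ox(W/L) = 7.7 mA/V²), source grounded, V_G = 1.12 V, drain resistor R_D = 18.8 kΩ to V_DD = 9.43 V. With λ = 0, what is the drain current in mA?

I_D = 0.491 mA

V_GS = V_G = 1.12 V, so V_ov = 1.12 − 0.7 = 0.42 V.
Assume saturation: I_D = ½ k_n V_ov² = 0.5 × 7.7 × 0.42² = 0.679 mA, giving V_DS = V_DD − I_D R_D = 9.43 − 0.679 × 18.8 = -3.34 V.
But -3.34 V < V_ov = 0.42 V, so the device is actually in triode.
In triode I_D = k_n[V_ov V_DS − ½ V_DS²] and I_D = (V_DD − V_DS)/R_D. Equating: 72.4 V_DS² − 61.8 V_DS + 9.43 = 0, giving V_DS = 0.199 V (the root below V_ov).
I_D = (9.43 − 0.199) / 18.8 = 0.491 mA.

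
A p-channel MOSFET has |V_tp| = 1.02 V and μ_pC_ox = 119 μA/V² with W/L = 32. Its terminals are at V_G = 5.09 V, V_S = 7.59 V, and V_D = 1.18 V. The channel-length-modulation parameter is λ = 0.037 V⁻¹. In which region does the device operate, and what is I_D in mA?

Saturation; I_D = 5.16 mA

V_SG = V_S − V_G = 7.59 − 5.09 = 2.5 V; V_SD = V_S − V_D = 7.59 − 1.18 = 6.41 V.
k_p = μ_pC_ox · (W/L) = 3.808 mA/V².
V_ov = V_SG − |V_tp| = 2.5 − 1.02 = 1.48 V.
Since V_SD = 6.41 V ≥ V_ov = 1.48 V, the device is in saturation.
I_D = ½ k_p V_ov² (1 + λ V_SD) = 0.5 × 3.808 × 1.48² × (1 + 0.037 × 6.41) = 5.16 mA.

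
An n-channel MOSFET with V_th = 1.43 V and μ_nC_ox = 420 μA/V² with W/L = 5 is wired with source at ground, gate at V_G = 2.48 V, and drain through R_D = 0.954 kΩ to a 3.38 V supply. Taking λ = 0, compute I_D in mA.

I_D = 1.16 mA

V_GS = V_G = 2.48 V, so V_ov = 2.48 − 1.43 = 1.05 V.
k_n = μ_nC_ox · (W/L) = 2.1 mA/V².
Assume saturation: I_D = ½ k_n V_ov² = 0.5 × 2.1 × 1.05² = 1.16 mA, giving V_DS = V_DD − I_D R_D = 3.38 − 1.16 × 0.954 = 2.28 V.
V_DS = 2.28 V ≥ V_ov = 1.05 V, confirming saturation.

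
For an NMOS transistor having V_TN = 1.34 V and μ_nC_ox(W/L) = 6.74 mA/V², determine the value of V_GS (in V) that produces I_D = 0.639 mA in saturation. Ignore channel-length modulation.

In saturation I_D = ½ k_n (V_GS − V_TN)², so V_GS − V_TN = √(2 I_D / k_n) = √(2 × 0.639 / 6.74) = 0.435 V.
V_GS = 1.34 + 0.435 = 1.78 V.

V_GS = 1.78 V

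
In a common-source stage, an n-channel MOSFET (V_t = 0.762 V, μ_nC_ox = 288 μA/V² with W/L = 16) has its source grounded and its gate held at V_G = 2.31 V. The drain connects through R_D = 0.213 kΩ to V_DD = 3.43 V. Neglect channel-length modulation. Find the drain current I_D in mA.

V_GS = V_G = 2.31 V, so V_ov = 2.31 − 0.762 = 1.55 V.
k_n = μ_nC_ox · (W/L) = 4.608 mA/V².
Assume saturation: I_D = ½ k_n V_ov² = 0.5 × 4.608 × 1.55² = 5.52 mA, giving V_DS = V_DD − I_D R_D = 3.43 − 5.52 × 0.213 = 2.25 V.
V_DS = 2.25 V ≥ V_ov = 1.55 V, confirming saturation.

I_D = 5.52 mA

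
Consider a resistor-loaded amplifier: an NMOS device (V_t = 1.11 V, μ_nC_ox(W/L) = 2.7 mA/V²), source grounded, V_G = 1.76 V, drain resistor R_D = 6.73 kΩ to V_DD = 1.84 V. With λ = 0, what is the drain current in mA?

V_GS = V_G = 1.76 V, so V_ov = 1.76 − 1.11 = 0.65 V.
Assume saturation: I_D = ½ k_n V_ov² = 0.5 × 2.7 × 0.65² = 0.57 mA, giving V_DS = V_DD − I_D R_D = 1.84 − 0.57 × 6.73 = -2 V.
But -2 V < V_ov = 0.65 V, so the device is actually in triode.
In triode I_D = k_n[V_ov V_DS − ½ V_DS²] and I_D = (V_DD − V_DS)/R_D. Equating: 9.09 V_DS² − 12.81 V_DS + 1.84 = 0, giving V_DS = 0.162 V (the root below V_ov).
I_D = (1.84 − 0.162) / 6.73 = 0.249 mA.

I_D = 0.249 mA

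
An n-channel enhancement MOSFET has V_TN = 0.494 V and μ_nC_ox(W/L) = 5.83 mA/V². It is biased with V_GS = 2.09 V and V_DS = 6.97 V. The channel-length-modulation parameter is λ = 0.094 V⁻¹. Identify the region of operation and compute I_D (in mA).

V_ov = V_GS − V_TN = 2.09 − 0.494 = 1.6 V.
Since V_DS = 6.97 V ≥ V_ov = 1.6 V, the device is in saturation.
I_D = ½ k_n V_ov² (1 + λ V_DS) = 0.5 × 5.83 × 1.6² × (1 + 0.094 × 6.97) = 12.3 mA.

Saturation; I_D = 12.3 mA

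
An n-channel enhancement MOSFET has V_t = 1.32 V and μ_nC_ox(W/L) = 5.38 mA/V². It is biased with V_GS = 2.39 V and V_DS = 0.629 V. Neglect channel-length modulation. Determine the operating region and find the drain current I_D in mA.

Triode; I_D = 2.56 mA

V_ov = V_GS − V_t = 2.39 − 1.32 = 1.07 V.
Since V_DS = 0.629 V < V_ov = 1.07 V, the device is in the triode region.
I_D = k_n [V_ov · V_DS − ½ V_DS²] = 5.38 × [1.07 × 0.629 − 0.5 × 0.629²] = 2.56 mA.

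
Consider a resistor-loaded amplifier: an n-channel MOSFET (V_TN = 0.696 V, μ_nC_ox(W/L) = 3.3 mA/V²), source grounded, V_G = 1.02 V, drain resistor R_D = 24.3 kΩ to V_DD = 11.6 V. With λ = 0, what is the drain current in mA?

V_GS = V_G = 1.02 V, so V_ov = 1.02 − 0.696 = 0.324 V.
Assume saturation: I_D = ½ k_n V_ov² = 0.5 × 3.3 × 0.324² = 0.173 mA, giving V_DS = V_DD − I_D R_D = 11.6 − 0.173 × 24.3 = 7.39 V.
V_DS = 7.39 V ≥ V_ov = 0.324 V, confirming saturation.

I_D = 0.173 mA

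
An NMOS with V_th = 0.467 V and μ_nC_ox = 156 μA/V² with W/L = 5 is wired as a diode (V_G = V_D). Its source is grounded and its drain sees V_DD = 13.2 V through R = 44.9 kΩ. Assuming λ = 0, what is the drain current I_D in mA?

With gate tied to drain, V_GS = V_DS ≥ V_GS − V_th, so the device is in saturation.
k_n = μ_nC_ox · (W/L) = 0.78 mA/V².
KCL at the drain: ½ k_n (V_GS − V_th)² = (V_DD − V_GS)/R.
Let x = V_GS − 0.467. Then 17.5 x² + x − 12.73 = 0, giving x = 0.825 V (positive root), so V_GS = 1.29 V.
I_D = (V_DD − V_GS)/R = (13.2 − 1.29) / 44.9 = 0.265 mA.

I_D = 0.265 mA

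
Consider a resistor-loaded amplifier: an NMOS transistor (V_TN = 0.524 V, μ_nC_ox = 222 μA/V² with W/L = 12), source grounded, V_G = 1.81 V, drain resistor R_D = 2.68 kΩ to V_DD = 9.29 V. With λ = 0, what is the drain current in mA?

I_D = 2.20 mA

V_GS = V_G = 1.81 V, so V_ov = 1.81 − 0.524 = 1.29 V.
k_n = μ_nC_ox · (W/L) = 2.664 mA/V².
Assume saturation: I_D = ½ k_n V_ov² = 0.5 × 2.664 × 1.29² = 2.2 mA, giving V_DS = V_DD − I_D R_D = 9.29 − 2.2 × 2.68 = 3.39 V.
V_DS = 3.39 V ≥ V_ov = 1.29 V, confirming saturation.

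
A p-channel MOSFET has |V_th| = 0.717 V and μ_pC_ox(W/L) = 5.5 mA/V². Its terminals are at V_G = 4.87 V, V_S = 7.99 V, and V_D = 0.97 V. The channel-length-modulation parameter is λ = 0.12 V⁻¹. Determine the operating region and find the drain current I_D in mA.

V_SG = V_S − V_G = 7.99 − 4.87 = 3.12 V; V_SD = V_S − V_D = 7.99 − 0.97 = 7.02 V.
V_ov = V_SG − |V_th| = 3.12 − 0.717 = 2.4 V.
Since V_SD = 7.02 V ≥ V_ov = 2.4 V, the device is in saturation.
I_D = ½ k_p V_ov² (1 + λ V_SD) = 0.5 × 5.5 × 2.4² × (1 + 0.12 × 7.02) = 29.3 mA.

Saturation; I_D = 29.3 mA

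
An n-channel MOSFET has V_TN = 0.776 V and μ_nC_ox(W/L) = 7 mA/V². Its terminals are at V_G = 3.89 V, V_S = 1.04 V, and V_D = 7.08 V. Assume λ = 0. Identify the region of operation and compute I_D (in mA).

Saturation; I_D = 15.1 mA

V_GS = V_G − V_S = 3.89 − 1.04 = 2.85 V; V_DS = V_D − V_S = 7.08 − 1.04 = 6.04 V.
V_ov = V_GS − V_TN = 2.85 − 0.776 = 2.07 V.
Since V_DS = 6.04 V ≥ V_ov = 2.07 V, the device is in saturation.
I_D = ½ k_n V_ov² = 0.5 × 7 × 2.07² = 15.1 mA.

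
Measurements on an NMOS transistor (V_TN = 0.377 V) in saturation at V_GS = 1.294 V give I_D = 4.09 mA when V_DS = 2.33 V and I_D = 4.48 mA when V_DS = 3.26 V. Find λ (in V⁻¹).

With V_GS fixed, I_D ∝ (1 + λ V_DS) in saturation, so I_D2/I_D1 = (1 + λ V_DS2)/(1 + λ V_DS1).
4.48/4.09 = 1.095 = (1 + 3.26 λ)/(1 + 2.33 λ).
Solving: λ (I_D1 V_DS2 − I_D2 V_DS1) = I_D2 − I_D1, so λ = (4.48 − 4.09) / (4.09 × 3.26 − 4.48 × 2.33) = 0.39 / 2.89 = 0.135 V⁻¹.

λ = 0.135 V⁻¹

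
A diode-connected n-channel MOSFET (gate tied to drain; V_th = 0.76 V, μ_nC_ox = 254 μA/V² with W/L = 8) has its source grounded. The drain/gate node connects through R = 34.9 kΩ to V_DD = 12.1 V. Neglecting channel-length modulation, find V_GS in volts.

V_GS = 1.31 V

With gate tied to drain, V_GS = V_DS ≥ V_GS − V_th, so the device is in saturation.
k_n = μ_nC_ox · (W/L) = 2.032 mA/V².
KCL at the drain: ½ k_n (V_GS − V_th)² = (V_DD − V_GS)/R.
Let x = V_GS − 0.76. Then 35.5 x² + x − 11.34 = 0, giving x = 0.552 V (positive root), so V_GS = 1.31 V.
I_D = (V_DD − V_GS)/R = (12.1 − 1.31) / 34.9 = 0.309 mA.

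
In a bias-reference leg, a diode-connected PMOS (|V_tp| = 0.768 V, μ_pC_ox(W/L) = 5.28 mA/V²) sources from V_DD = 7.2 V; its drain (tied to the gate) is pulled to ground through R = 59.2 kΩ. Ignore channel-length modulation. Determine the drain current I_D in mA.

I_D = 0.105 mA

With gate tied to drain, V_SG = V_SD ≥ V_SG − |V_tp|, so the device is in saturation.
KCL at the drain: ½ k_p (V_SG − |V_tp|)² = (V_DD − V_SG)/R.
Let x = V_SG − 0.768. Then 156 x² + x − 6.432 = 0, giving x = 0.2 V (positive root), so V_SG = 0.968 V.
I_D = (V_DD − V_SG)/R = (7.2 − 0.968) / 59.2 = 0.105 mA.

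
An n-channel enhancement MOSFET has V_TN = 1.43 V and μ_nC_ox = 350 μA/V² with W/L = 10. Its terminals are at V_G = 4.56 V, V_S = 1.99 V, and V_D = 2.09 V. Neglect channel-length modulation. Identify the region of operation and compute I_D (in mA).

Triode; I_D = 0.381 mA

V_GS = V_G − V_S = 4.56 − 1.99 = 2.57 V; V_DS = V_D − V_S = 2.09 − 1.99 = 0.1 V.
k_n = μ_nC_ox · (W/L) = 3.5 mA/V².
V_ov = V_GS − V_TN = 2.57 − 1.43 = 1.14 V.
Since V_DS = 0.1 V < V_ov = 1.14 V, the device is in the triode region.
I_D = k_n [V_ov · V_DS − ½ V_DS²] = 3.5 × [1.14 × 0.1 − 0.5 × 0.1²] = 0.381 mA.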